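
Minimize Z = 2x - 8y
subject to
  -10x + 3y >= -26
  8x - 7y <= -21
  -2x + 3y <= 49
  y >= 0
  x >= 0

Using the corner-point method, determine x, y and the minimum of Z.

Corner points and Z = 2x - 8y:
  (245/46, 209/23) → Z = -1427/23
  (75/8, 271/12) → Z = -1943/12
  (0, 3) → Z = -24
  (0, 49/3) → Z = -392/3

The binding constraints are -10x + 3y = -26 and -2x + 3y = 49.
Solving simultaneously gives x = 75/8, y = 271/12.

x = 75/8, y = 271/12, minimum Z = -1943/12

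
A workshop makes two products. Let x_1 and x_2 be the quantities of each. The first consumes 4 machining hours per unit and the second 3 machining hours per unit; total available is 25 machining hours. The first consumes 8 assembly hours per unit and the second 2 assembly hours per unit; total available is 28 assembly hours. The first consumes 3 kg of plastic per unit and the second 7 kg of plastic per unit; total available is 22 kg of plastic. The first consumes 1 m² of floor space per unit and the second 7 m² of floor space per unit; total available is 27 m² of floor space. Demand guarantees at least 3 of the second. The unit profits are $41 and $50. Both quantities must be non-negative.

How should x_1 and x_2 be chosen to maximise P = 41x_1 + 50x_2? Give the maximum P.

Extreme points and P = 41x_1 + 50x_2:
  (0, 22/7) → P = 1100/7
  (0, 3) → P = 150
  (1/3, 3) → P = 491/3

The optimum lies where 3x_1 + 7x_2 = 22 and x_2 = 3.
Solving simultaneously gives x_1 = 1/3, x_2 = 3.

x_1 = 1/3, x_2 = 3, maximum P = 491/3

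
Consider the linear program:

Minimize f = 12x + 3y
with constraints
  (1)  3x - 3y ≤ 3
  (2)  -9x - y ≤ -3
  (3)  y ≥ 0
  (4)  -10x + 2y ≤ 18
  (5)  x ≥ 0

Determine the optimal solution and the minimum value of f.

x = 1/3, y = 0, minimum f = 4

Extreme points and f = 12x + 3y:
  (1, 0) → f = 12
  (1/3, 0) → f = 4
  (0, 3) → f = 9
  (0, 9) → f = 27
The feasible region is unbounded (it extends along (1, 5), (1, 1)), but f strictly increases along every unbounded feasible direction, so there is no improving ray and the minimum is attained at a vertex.

At the optimal vertex, -9x - y = -3 and y = 0.
Solving simultaneously gives x = 1/3, y = 0.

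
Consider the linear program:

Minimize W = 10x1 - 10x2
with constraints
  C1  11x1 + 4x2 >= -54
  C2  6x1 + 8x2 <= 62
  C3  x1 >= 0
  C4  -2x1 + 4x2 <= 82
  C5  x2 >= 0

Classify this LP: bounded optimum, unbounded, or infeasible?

bounded optimum

Feasible corners and W = 10x1 - 10x2:
  (0, 31/4) → W = -155/2
  (31/3, 0) → W = 310/3
  (0, 0) → W = 0
The feasible region has finitely many vertices and no improving ray; the minimum is -155/2 at (0, 31/4).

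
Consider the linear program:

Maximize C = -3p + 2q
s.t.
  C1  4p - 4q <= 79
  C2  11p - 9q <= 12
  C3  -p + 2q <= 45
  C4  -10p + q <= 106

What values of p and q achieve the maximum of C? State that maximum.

Feasible corners and C = -3p + 2q:
  (33, 39) → C = -21
  (-966/79, -1286/79) → C = 326/79
  (-167/19, 344/19) → C = 1189/19

The optimum lies where -p + 2q = 45 and -10p + q = 106.
Solving simultaneously gives p = -167/19, q = 344/19.

p = -167/19, q = 344/19, maximum C = 1189/19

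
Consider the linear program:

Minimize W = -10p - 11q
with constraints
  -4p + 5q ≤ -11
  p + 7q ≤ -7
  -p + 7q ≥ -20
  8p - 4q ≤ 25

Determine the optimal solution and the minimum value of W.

p = 49/20, q = -27/20, minimum W = -193/20

Vertices and W = -10p - 11q:
  (14/11, -13/11) → W = 3/11
  (-1, -3) → W = 43
  (49/20, -27/20) → W = -193/20
  (95/52, -135/52) → W = 535/52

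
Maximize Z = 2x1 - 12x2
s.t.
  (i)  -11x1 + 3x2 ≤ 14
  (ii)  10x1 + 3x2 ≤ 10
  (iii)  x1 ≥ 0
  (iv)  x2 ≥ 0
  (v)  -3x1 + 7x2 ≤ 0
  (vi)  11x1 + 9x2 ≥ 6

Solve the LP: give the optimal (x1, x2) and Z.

Feasible corners and Z = 2x1 - 12x2:
  (1, 0) → Z = 2
  (70/79, 30/79) → Z = -220/79
  (6/11, 0) → Z = 12/11
  (21/52, 9/52) → Z = -33/26

x1 = 1, x2 = 0, maximum Z = 2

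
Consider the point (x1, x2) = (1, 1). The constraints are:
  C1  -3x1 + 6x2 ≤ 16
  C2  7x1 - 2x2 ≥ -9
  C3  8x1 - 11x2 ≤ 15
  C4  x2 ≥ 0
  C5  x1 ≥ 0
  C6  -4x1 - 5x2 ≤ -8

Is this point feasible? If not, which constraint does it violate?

feasible

C1: 3 ≤ 16 ✓
C2: 5 ≥ -9 ✓
C3: -3 ≤ 15 ✓
C4: 1 ≥ 0 ✓
C5: 1 ≥ 0 ✓
C6: -9 ≤ -8 ✓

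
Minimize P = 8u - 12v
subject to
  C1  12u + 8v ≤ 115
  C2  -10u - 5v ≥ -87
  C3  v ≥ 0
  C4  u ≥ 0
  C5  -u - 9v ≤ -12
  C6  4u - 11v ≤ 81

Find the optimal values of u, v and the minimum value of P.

u = 0, v = 115/8, minimum P = -345/2

Feasible corners and P = 8u - 12v:
  (121/20, 53/10) → P = -76/5
  (0, 115/8) → P = -345/2
  (723/85, 33/85) → P = 5388/85
  (0, 4/3) → P = -16

At the optimal vertex, 12u + 8v = 115 and u = 0.
Solving simultaneously gives u = 0, v = 115/8.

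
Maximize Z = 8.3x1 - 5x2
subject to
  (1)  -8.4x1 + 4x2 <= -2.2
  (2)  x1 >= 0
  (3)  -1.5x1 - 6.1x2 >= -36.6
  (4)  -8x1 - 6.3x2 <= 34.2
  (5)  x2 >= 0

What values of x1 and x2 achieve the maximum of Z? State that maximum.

Vertices and Z = 8.3x1 - 5x2:
  (7991/2862, 5069/954) → Z = -97097/28620
  (11/42, 0) → Z = 913/420
  (122/5, 0) → Z = 5063/25

x1 = 24.4, x2 = 0, maximum Z = 202.52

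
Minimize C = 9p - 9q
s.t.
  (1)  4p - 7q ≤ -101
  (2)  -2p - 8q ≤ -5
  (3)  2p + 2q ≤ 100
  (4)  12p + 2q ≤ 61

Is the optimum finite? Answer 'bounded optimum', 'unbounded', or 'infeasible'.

From the feasible point (-773/46, 111/23), moving in the direction (-8, 2) keeps every constraint satisfied while C decreases without bound.

unbounded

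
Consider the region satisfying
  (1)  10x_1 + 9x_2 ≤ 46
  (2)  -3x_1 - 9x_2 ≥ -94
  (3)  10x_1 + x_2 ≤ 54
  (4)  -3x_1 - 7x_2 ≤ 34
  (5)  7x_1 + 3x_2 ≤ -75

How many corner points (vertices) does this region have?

3

Of the 10 pairwise boundary intersections, those satisfying every inequality are:
  (-482/3, 64)
  (-319/18, 883/54)
  (-423/40, -13/40)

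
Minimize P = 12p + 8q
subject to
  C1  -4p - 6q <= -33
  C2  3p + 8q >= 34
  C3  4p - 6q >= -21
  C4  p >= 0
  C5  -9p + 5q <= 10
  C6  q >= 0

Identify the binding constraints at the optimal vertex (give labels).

Feasible corners and P = 12p + 8q:
  (30/7, 37/14) → P = 508/7
  (3/2, 9/2) → P = 54
  (34/3, 0) → P = 136
The feasible region is unbounded (it extends along (3, 2), (1, 0)), but P strictly increases along every unbounded feasible direction, so there is no improving ray and the minimum is attained at a vertex.

The minimum is at (3/2, 9/2). Substituting into each constraint, equality holds for C1 and C3; the remaining constraints have slack.

C1 and C3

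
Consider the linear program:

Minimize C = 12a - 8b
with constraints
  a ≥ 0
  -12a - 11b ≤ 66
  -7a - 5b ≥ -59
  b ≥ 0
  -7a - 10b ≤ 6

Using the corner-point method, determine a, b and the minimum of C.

a = 0, b = 59/5, minimum C = -472/5

Vertices and C = 12a - 8b:
  (0, 59/5) → C = -472/5
  (0, 0) → C = 0
  (59/7, 0) → C = 708/7

The binding constraints are a = 0 and -7a - 5b = -59.
Solving simultaneously gives a = 0, b = 59/5.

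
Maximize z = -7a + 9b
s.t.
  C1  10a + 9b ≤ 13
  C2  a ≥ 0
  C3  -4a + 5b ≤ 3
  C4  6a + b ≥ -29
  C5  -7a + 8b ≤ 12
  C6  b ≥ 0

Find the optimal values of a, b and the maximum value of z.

Vertices and z = -7a + 9b:
  (19/43, 41/43) → z = 236/43
  (13/10, 0) → z = -91/10
  (0, 3/5) → z = 27/5
  (0, 0) → z = 0

a = 19/43, b = 41/43, maximum z = 236/43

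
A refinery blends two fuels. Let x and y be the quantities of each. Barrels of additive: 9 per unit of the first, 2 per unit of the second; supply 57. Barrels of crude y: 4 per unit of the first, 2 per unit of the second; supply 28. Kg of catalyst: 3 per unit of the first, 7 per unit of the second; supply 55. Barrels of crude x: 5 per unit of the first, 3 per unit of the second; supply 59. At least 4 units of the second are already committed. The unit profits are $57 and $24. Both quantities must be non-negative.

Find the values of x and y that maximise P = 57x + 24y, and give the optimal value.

Corner points and P = 57x + 24y:
  (0, 55/7) → P = 1320/7
  (0, 4) → P = 96
  (43/11, 68/11) → P = 4083/11
  (5, 4) → P = 381

x = 5, y = 4, maximum P = 381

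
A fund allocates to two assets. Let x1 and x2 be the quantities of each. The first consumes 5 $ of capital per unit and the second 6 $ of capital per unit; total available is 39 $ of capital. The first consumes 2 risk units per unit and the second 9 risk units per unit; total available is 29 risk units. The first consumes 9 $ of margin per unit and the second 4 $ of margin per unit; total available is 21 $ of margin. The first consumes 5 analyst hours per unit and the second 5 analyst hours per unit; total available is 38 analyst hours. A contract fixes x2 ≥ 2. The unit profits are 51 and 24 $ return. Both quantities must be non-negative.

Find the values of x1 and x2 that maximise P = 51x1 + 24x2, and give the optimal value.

Feasible corners and P = 51x1 + 24x2:
  (0, 29/9) → P = 232/3
  (0, 2) → P = 48
  (1, 3) → P = 123
  (13/9, 2) → P = 365/3

x1 = 1, x2 = 3, maximum P = 123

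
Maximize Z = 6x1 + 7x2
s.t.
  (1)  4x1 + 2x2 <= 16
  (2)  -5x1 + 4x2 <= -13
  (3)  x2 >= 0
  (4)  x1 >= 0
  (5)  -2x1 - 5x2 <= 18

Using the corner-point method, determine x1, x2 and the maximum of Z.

x1 = 45/13, x2 = 14/13, maximum Z = 368/13

Extreme points and Z = 6x1 + 7x2:
  (45/13, 14/13) → Z = 368/13
  (4, 0) → Z = 24
  (13/5, 0) → Z = 78/5

At the optimal vertex, 4x1 + 2x2 = 16 and -5x1 + 4x2 = -13.
Solving simultaneously gives x1 = 45/13, x2 = 14/13.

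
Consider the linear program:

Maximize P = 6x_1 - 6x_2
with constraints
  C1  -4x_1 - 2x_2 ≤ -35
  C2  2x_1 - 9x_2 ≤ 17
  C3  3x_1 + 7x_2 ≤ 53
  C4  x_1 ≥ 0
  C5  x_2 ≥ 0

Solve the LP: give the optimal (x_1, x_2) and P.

x_1 = 596/41, x_2 = 55/41, maximum P = 3246/41

Vertices and P = 6x_1 - 6x_2:
  (349/40, 1/20) → P = 1041/20
  (139/22, 107/22) → P = 96/11
  (596/41, 55/41) → P = 3246/41

The optimum lies where 2x_1 - 9x_2 = 17 and 3x_1 + 7x_2 = 53.
Solving simultaneously gives x_1 = 596/41, x_2 = 55/41.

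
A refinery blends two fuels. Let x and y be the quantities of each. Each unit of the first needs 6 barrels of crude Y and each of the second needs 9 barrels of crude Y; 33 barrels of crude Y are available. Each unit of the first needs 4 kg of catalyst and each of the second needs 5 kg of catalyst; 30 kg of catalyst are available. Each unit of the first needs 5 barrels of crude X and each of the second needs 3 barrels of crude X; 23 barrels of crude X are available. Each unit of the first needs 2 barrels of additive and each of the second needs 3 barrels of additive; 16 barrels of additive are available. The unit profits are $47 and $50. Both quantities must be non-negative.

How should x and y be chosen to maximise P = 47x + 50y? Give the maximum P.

Vertices and P = 47x + 50y:
  (0, 0) → P = 0
  (0, 11/3) → P = 550/3
  (23/5, 0) → P = 1081/5
  (4, 1) → P = 238

x = 4, y = 1, maximum P = 238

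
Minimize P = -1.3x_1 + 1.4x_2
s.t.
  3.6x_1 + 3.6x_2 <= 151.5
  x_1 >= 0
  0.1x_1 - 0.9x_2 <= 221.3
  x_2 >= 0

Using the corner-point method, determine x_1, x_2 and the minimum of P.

x_1 = 505/12, x_2 = 0, minimum P = -1313/24

Feasible corners and P = -1.3x_1 + 1.4x_2:
  (0, 505/12) → P = 707/12
  (505/12, 0) → P = -1313/24
  (0, 0) → P = 0

The binding constraints are 3.6x_1 + 3.6x_2 = 151.5 and x_2 = 0.
Solving simultaneously gives x_1 = 505/12, x_2 = 0.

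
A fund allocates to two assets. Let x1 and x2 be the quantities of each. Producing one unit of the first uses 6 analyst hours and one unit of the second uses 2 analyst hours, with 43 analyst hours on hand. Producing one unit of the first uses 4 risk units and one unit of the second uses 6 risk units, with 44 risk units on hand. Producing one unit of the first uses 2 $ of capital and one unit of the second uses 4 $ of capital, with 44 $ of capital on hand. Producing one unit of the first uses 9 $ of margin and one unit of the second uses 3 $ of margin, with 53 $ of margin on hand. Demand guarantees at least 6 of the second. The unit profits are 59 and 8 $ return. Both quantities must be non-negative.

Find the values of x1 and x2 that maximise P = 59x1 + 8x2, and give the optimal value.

x1 = 2, x2 = 6, maximum P = 166

At the optimal vertex, 4x1 + 6x2 = 44 and x2 = 6.
Solving simultaneously gives x1 = 2, x2 = 6.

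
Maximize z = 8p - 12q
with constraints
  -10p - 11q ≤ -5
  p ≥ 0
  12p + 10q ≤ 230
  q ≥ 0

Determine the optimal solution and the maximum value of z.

p = 115/6, q = 0, maximum z = 460/3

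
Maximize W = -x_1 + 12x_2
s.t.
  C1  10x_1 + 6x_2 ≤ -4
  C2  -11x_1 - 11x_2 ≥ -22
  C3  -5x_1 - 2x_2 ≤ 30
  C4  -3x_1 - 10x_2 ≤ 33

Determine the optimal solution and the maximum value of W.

Extreme points and W = -x_1 + 12x_2:
  (-4, 6) → W = 76
  (79/41, -159/41) → W = -1987/41
  (-34/3, 40/3) → W = 514/3
  (-117/22, -75/44) → W = -333/22

At the optimal vertex, -11x_1 - 11x_2 = -22 and -5x_1 - 2x_2 = 30.
Solving simultaneously gives x_1 = -34/3, x_2 = 40/3.

x_1 = -34/3, x_2 = 40/3, maximum W = 514/3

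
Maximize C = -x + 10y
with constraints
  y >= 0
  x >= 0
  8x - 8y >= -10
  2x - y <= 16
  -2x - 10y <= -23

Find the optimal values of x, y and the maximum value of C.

Corner points and C = -x + 10y:
  (69/4, 37/2) → C = 671/4
  (7/8, 17/8) → C = 163/8
  (183/22, 7/11) → C = -43/22

The binding constraints are 8x - 8y = -10 and 2x - y = 16.
Solving simultaneously gives x = 69/4, y = 37/2.

x = 69/4, y = 37/2, maximum C = 671/4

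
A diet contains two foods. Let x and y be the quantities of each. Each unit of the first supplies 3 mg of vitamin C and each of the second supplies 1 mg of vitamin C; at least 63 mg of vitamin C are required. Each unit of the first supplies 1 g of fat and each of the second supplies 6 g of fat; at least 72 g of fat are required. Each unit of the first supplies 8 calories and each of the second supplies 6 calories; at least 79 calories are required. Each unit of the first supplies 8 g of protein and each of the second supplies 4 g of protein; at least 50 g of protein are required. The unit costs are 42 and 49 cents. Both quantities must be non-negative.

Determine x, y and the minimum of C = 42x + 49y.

Corner points and C = 42x + 49y:
  (0, 63) → C = 3087
  (72, 0) → C = 3024
  (18, 9) → C = 1197
The feasible region is unbounded (it extends along (0, 1), (1, 0)), but C strictly increases along every unbounded feasible direction, so there is no improving ray and the minimum is attained at a vertex.

x = 18, y = 9, minimum C = 1197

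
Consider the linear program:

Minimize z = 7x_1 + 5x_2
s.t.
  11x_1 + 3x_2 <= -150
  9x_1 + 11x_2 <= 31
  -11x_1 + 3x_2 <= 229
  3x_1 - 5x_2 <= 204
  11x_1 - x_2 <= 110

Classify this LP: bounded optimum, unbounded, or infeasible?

Vertices and z = 7x_1 + 5x_2:
  (-379/22, 79/6) → z = -1807/33
  (-69/32, -1347/32) → z = -3609/16
  (-1757/46, -2931/46) → z = -13477/23
The feasible region has finitely many vertices and no improving ray; the minimum is -13477/23 at (-1757/46, -2931/46).

bounded optimum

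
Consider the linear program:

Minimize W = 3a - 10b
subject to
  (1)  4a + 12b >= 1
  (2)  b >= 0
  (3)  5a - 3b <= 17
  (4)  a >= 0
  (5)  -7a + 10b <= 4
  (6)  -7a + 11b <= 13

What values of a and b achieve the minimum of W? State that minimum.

a = 182/29, b = 139/29, minimum W = -844/29

Corner points and W = 3a - 10b:
  (1/4, 0) → W = 3/4
  (0, 1/12) → W = -5/6
  (17/5, 0) → W = 51/5
  (182/29, 139/29) → W = -844/29
  (0, 2/5) → W = -4

The optimum lies where 5a - 3b = 17 and -7a + 10b = 4.
Solving simultaneously gives a = 182/29, b = 139/29.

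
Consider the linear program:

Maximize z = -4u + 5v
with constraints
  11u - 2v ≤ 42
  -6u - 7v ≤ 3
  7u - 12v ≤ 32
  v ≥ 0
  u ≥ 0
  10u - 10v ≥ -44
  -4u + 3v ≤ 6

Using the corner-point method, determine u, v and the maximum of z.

Corner points and z = -4u + 5v:
  (42/11, 0) → z = -168/11
  (138/25, 234/25) → z = 618/25
  (0, 0) → z = 0
  (0, 2) → z = 10

At the optimal vertex, 11u - 2v = 42 and -4u + 3v = 6.
Solving simultaneously gives u = 138/25, v = 234/25.

u = 138/25, v = 234/25, maximum z = 618/25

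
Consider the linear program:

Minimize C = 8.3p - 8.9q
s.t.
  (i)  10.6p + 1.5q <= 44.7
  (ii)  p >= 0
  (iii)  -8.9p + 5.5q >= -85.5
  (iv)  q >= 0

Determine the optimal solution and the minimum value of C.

p = 0, q = 29.8, minimum C = -265.22

Extreme points and C = 8.3p - 8.9q:
  (0, 149/5) → C = -13261/50
  (447/106, 0) → C = 37101/1060
  (0, 0) → C = 0

The binding constraints are 10.6p + 1.5q = 44.7 and p = 0.
Solving simultaneously gives p = 0, q = 149/5.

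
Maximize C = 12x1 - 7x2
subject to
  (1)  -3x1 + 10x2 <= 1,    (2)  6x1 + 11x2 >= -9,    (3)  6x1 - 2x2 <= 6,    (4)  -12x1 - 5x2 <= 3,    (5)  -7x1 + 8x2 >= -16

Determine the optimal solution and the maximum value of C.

Corner points and C = 12x1 - 7x2:
  (31/27, 4/9) → C = 32/3
  (-7/27, 1/45) → C = -49/15
  (8/13, -15/13) → C = 201/13
  (2/17, -15/17) → C = 129/17

x1 = 8/13, x2 = -15/13, maximum C = 201/13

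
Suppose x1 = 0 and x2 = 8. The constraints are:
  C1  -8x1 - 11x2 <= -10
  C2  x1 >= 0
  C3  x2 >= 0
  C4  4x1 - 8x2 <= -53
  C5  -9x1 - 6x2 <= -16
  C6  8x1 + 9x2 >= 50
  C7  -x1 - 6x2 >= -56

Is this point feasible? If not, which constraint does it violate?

feasible

C1: -88 ≤ -10 ✓
C2: 0 ≥ 0 ✓
C3: 8 ≥ 0 ✓
C4: -64 ≤ -53 ✓
C5: -48 ≤ -16 ✓
C6: 72 ≥ 50 ✓
C7: -48 ≥ -56 ✓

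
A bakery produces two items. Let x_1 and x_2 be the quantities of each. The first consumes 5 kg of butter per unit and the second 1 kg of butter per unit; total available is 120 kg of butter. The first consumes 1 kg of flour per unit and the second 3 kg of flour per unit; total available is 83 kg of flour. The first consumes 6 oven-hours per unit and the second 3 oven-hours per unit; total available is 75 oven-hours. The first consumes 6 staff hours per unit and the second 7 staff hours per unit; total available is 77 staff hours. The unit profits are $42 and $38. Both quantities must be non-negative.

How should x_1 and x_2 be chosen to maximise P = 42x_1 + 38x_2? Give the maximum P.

x_1 = 49/4, x_2 = 1/2, maximum P = 1067/2

Corner points and P = 42x_1 + 38x_2:
  (0, 0) → P = 0
  (0, 11) → P = 418
  (25/2, 0) → P = 525
  (49/4, 1/2) → P = 1067/2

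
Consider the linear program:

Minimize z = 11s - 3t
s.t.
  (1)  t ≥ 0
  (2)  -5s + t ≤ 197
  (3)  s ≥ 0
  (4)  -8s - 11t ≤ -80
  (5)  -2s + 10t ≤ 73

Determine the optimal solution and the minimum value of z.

Extreme points and z = 11s - 3t:
  (10, 0) → z = 110
  (0, 80/11) → z = -240/11
  (0, 73/10) → z = -219/10
The feasible region is unbounded (it extends along (1, 0), (5, 1)), but z strictly increases along every unbounded feasible direction, so there is no improving ray and the minimum is attained at a vertex.

s = 0, t = 73/10, minimum z = -219/10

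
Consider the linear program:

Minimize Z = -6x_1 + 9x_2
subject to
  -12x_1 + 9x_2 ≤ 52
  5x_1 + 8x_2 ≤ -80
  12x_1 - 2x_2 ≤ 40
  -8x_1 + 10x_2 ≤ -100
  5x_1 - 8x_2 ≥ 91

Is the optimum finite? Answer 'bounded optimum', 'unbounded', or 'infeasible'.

unbounded

From the feasible point (-355/12, -101/3), moving in the direction (-9, -12) keeps every constraint satisfied while Z decreases without bound.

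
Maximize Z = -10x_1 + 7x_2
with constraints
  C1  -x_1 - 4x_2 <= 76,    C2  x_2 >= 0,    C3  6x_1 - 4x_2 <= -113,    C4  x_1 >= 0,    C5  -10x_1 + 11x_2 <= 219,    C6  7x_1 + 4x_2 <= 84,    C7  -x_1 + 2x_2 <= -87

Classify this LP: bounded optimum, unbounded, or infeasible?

infeasible

The boundaries 7x_1 + 4x_2 = 84 and -x_1 + 2x_2 = -87 meet at (86/3, -175/6), but that point violates -x_1 - 4x_2 ≤ 76. Every candidate vertex is excluded by some other constraint, so the feasible region is empty.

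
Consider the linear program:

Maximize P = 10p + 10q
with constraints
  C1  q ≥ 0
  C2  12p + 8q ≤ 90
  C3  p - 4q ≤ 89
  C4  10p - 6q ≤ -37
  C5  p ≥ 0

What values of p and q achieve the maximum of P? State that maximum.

Feasible corners and P = 10p + 10q:
  (61/38, 168/19) → P = 1985/19
  (0, 45/4) → P = 225/2
  (0, 37/6) → P = 185/3

p = 0, q = 45/4, maximum P = 225/2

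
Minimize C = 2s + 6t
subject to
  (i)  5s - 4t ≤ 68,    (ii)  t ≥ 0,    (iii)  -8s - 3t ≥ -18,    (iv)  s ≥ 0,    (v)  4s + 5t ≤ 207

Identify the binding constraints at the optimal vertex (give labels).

Feasible corners and C = 2s + 6t:
  (9/4, 0) → C = 9/2
  (0, 0) → C = 0
  (0, 6) → C = 36

The minimum is at (0, 0). Substituting into each constraint, equality holds for (ii) and (iv); the remaining constraints have slack.

(ii) and (iv)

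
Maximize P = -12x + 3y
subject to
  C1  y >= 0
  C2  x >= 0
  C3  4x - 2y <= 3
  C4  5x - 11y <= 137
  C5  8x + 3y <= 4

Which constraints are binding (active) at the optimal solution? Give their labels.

Corner points and P = -12x + 3y:
  (0, 0) → P = 0
  (1/2, 0) → P = -6
  (0, 4/3) → P = 4

The maximum is at (0, 4/3). Substituting into each constraint, equality holds for C2 and C5; the remaining constraints have slack.

C2 and C5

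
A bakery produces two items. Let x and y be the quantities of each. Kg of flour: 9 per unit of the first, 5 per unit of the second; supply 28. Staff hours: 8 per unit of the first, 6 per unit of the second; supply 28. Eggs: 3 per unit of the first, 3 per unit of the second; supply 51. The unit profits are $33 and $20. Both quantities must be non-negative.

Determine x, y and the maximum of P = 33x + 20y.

Extreme points and P = 33x + 20y:
  (0, 0) → P = 0
  (0, 14/3) → P = 280/3
  (28/9, 0) → P = 308/3
  (2, 2) → P = 106

The optimum lies where 9x + 5y = 28 and 8x + 6y = 28.
Solving simultaneously gives x = 2, y = 2.

x = 2, y = 2, maximum P = 106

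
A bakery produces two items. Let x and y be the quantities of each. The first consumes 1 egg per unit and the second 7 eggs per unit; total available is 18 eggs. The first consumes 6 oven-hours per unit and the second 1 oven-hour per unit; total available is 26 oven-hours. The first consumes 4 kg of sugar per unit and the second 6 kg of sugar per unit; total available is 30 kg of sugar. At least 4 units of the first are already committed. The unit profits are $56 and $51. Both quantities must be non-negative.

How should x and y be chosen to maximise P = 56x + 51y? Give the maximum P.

The optimum lies where x + 7y = 18 and 6x + y = 26.
Solving simultaneously gives x = 4, y = 2.

x = 4, y = 2, maximum P = 326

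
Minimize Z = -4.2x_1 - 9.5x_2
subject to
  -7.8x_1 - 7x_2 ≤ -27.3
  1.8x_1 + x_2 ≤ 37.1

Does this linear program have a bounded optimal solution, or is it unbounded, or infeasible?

unbounded

From the feasible point (581/12, -50.05), moving in the direction (-1, 1.8) keeps every constraint satisfied while Z decreases without bound.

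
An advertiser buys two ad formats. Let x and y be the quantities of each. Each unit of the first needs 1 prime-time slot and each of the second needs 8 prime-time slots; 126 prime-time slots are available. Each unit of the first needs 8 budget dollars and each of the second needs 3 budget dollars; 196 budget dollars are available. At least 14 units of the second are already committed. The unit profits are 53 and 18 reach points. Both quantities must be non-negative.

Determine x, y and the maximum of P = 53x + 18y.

x = 14, y = 14, maximum P = 994

Vertices and P = 53x + 18y:
  (0, 63/4) → P = 567/2
  (0, 14) → P = 252
  (14, 14) → P = 994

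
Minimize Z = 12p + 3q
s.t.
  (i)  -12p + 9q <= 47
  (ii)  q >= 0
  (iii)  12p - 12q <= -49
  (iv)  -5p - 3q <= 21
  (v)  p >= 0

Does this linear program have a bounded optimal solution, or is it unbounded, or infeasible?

Corner points and Z = 12p + 3q:
  (0, 47/9) → Z = 47/3
  (0, 49/12) → Z = 49/4
The feasible region has finitely many vertices and no improving ray; the minimum is 49/4 at (0, 49/12).

bounded optimum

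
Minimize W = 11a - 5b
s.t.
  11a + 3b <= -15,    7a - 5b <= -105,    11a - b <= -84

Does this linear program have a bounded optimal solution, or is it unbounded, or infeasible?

From the feasible point (-267/44, 69/4), moving in the direction (-5, -7) keeps every constraint satisfied while W decreases without bound.

unbounded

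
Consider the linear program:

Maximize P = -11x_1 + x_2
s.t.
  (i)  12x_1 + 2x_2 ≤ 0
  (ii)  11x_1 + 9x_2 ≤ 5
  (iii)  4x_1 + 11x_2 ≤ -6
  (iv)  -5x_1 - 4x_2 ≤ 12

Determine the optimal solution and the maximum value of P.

x_1 = -36/13, x_2 = 6/13, maximum P = 402/13

Feasible corners and P = -11x_1 + x_2:
  (3/31, -18/31) → P = -51/31
  (12/19, -72/19) → P = -204/19
  (-36/13, 6/13) → P = 402/13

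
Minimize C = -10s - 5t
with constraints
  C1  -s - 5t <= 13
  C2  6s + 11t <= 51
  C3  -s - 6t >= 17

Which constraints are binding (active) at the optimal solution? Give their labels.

Corner points and C = -10s - 5t:
  (398/19, -129/19) → C = -3335/19
  (7, -4) → C = -50
  (493/25, -153/25) → C = -833/5

The minimum is at (398/19, -129/19). Substituting into each constraint, equality holds for C1 and C2; the remaining constraints have slack.

C1 and C2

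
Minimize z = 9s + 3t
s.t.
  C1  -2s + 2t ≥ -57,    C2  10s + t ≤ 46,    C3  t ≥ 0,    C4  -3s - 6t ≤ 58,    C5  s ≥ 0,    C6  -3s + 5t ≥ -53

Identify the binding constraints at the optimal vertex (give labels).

Feasible corners and z = 9s + 3t:
  (23/5, 0) → z = 207/5
  (0, 46) → z = 138
  (0, 0) → z = 0

The minimum is at (0, 0). Substituting into each constraint, equality holds for C3 and C5; the remaining constraints have slack.

C3 and C5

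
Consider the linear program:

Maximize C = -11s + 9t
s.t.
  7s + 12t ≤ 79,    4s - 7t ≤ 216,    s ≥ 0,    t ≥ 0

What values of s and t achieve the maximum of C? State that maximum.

Corner points and C = -11s + 9t:
  (0, 79/12) → C = 237/4
  (79/7, 0) → C = -869/7
  (0, 0) → C = 0

s = 0, t = 79/12, maximum C = 237/4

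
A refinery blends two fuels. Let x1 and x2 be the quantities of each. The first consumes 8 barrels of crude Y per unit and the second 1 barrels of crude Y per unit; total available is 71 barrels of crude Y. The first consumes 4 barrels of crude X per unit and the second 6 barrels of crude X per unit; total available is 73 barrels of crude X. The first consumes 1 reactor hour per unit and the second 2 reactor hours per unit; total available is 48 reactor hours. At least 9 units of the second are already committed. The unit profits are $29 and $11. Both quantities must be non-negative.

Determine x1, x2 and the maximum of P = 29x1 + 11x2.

x1 = 19/4, x2 = 9, maximum P = 947/4

Extreme points and P = 29x1 + 11x2:
  (0, 73/6) → P = 803/6
  (0, 9) → P = 99
  (19/4, 9) → P = 947/4

The optimum lies where 4x1 + 6x2 = 73 and x2 = 9.
Solving simultaneously gives x1 = 19/4, x2 = 9.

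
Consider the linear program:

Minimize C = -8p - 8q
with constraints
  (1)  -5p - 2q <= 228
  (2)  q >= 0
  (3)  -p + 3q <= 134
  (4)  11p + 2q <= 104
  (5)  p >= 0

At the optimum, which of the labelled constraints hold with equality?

Corner points and C = -8p - 8q:
  (104/11, 0) → C = -832/11
  (0, 0) → C = 0
  (44/35, 1578/35) → C = -12976/35
  (0, 134/3) → C = -1072/3

The minimum is at (44/35, 1578/35). Substituting into each constraint, equality holds for (3) and (4); the remaining constraints have slack.

(3) and (4)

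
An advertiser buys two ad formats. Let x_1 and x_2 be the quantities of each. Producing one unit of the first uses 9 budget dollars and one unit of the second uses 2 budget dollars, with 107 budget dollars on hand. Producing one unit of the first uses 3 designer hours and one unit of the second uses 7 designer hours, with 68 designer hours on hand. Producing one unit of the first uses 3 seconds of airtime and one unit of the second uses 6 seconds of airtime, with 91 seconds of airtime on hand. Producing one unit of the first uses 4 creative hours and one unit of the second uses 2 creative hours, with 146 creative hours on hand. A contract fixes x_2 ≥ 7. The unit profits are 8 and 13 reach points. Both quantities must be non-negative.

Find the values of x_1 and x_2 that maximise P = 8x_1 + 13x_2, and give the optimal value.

x_1 = 19/3, x_2 = 7, maximum P = 425/3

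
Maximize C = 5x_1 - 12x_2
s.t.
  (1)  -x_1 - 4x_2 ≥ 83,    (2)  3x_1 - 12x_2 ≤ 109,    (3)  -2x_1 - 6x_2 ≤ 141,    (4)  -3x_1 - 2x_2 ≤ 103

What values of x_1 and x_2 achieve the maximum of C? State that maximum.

Corner points and C = 5x_1 - 12x_2:
  (-70/3, -179/12) → C = 187/3
  (-123/5, -73/5) → C = 261/5
  (-509/21, -106/7) → C = 1271/21

x_1 = -70/3, x_2 = -179/12, maximum C = 187/3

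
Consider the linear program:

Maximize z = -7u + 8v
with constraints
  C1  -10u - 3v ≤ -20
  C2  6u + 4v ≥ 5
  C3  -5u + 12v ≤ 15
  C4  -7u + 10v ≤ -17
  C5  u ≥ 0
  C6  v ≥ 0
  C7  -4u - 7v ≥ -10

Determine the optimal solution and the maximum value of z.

Extreme points and z = -7u + 8v:
  (17/7, 0) → z = -17
  (219/89, 2/89) → z = -1517/89
  (5/2, 0) → z = -35/2

At the optimal vertex, -7u + 10v = -17 and v = 0.
Solving simultaneously gives u = 17/7, v = 0.

u = 17/7, v = 0, maximum z = -17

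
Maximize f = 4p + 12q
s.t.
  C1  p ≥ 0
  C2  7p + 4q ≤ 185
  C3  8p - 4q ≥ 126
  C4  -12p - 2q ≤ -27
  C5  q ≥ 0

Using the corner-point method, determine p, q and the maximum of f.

Extreme points and f = 4p + 12q:
  (311/15, 299/30) → f = 3038/15
  (185/7, 0) → f = 740/7
  (63/4, 0) → f = 63

p = 311/15, q = 299/30, maximum f = 3038/15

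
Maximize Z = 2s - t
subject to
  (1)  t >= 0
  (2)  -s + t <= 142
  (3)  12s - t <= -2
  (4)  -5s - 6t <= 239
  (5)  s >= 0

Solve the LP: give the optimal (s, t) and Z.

s = 0, t = 2, maximum Z = -2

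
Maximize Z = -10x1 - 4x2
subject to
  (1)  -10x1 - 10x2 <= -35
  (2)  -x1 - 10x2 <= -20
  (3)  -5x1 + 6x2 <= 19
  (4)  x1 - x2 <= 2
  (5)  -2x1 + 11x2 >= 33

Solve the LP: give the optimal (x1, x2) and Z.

x1 = 2/11, x2 = 73/22, maximum Z = -166/11

Extreme points and Z = -10x1 - 4x2:
  (2/11, 73/22) → Z = -166/11
  (11/26, 40/13) → Z = -215/13
  (31, 29) → Z = -426
  (55/9, 37/9) → Z = -698/9

The binding constraints are -10x1 - 10x2 = -35 and -5x1 + 6x2 = 19.
Solving simultaneously gives x1 = 2/11, x2 = 73/22.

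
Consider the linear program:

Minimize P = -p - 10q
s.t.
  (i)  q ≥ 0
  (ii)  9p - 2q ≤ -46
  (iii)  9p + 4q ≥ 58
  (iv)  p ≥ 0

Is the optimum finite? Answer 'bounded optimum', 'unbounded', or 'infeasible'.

From the feasible point (0, 23), moving in the direction (0, 1) keeps every constraint satisfied while P decreases without bound.

unbounded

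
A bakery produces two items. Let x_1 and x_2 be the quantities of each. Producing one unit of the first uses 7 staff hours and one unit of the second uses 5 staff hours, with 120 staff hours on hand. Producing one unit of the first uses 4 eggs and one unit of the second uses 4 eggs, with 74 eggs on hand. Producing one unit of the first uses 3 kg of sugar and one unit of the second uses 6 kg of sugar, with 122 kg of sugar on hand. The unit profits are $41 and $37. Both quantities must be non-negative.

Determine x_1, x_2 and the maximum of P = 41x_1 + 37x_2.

x_1 = 55/4, x_2 = 19/4, maximum P = 1479/2

Corner points and P = 41x_1 + 37x_2:
  (0, 0) → P = 0
  (0, 37/2) → P = 1369/2
  (120/7, 0) → P = 4920/7
  (55/4, 19/4) → P = 1479/2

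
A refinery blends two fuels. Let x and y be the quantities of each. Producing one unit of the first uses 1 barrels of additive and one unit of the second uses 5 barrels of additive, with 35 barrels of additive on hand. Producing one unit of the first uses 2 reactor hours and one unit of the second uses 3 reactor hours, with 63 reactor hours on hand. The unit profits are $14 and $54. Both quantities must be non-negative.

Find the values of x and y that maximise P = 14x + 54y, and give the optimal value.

x = 30, y = 1, maximum P = 474

Vertices and P = 14x + 54y:
  (0, 0) → P = 0
  (0, 7) → P = 378
  (63/2, 0) → P = 441
  (30, 1) → P = 474

The optimum lies where x + 5y = 35 and 2x + 3y = 63.
Solving simultaneously gives x = 30, y = 1.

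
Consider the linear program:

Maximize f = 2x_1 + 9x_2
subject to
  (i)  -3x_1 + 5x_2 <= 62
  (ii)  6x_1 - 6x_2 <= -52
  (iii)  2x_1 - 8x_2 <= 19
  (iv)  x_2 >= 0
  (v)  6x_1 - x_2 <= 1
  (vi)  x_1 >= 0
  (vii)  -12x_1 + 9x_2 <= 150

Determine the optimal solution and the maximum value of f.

The optimum lies where -3x_1 + 5x_2 = 62 and 6x_1 - x_2 = 1.
Solving simultaneously gives x_1 = 67/27, x_2 = 125/9.

x_1 = 67/27, x_2 = 125/9, maximum f = 3509/27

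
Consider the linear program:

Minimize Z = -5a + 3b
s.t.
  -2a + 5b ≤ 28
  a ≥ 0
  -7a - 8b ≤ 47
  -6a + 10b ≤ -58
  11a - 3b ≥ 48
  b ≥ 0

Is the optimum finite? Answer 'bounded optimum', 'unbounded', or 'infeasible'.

unbounded

From the feasible point (57, 142/5), moving in the direction (1, 0) keeps every constraint satisfied while Z decreases without bound.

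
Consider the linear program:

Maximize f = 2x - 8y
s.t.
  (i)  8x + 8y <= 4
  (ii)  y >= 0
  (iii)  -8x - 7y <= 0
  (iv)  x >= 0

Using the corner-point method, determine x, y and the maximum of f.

x = 1/2, y = 0, maximum f = 1

Vertices and f = 2x - 8y:
  (1/2, 0) → f = 1
  (0, 1/2) → f = -4
  (0, 0) → f = 0

The optimum lies where 8x + 8y = 4 and y = 0.
Solving simultaneously gives x = 1/2, y = 0.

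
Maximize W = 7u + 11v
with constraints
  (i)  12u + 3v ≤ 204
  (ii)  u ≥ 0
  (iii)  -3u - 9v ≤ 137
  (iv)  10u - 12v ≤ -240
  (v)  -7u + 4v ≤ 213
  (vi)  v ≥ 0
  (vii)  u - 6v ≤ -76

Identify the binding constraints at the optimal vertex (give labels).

(i) and (v)

Corner points and W = 7u + 11v:
  (288/29, 820/29) → W = 11036/29
  (59/23, 1328/23) → W = 15021/23
  (0, 20) → W = 220
  (0, 213/4) → W = 2343/4

The maximum is at (59/23, 1328/23). Substituting into each constraint, equality holds for (i) and (v); the remaining constraints have slack.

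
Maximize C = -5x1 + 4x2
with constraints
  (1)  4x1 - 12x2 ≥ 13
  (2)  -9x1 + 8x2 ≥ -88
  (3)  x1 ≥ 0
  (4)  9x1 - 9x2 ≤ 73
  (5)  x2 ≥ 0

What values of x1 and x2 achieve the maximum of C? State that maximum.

Feasible corners and C = -5x1 + 4x2:
  (253/24, 175/72) → C = -3095/72
  (13/4, 0) → C = -65/4
  (73/9, 0) → C = -365/9

The optimum lies where 4x1 - 12x2 = 13 and x2 = 0.
Solving simultaneously gives x1 = 13/4, x2 = 0.

x1 = 13/4, x2 = 0, maximum C = -65/4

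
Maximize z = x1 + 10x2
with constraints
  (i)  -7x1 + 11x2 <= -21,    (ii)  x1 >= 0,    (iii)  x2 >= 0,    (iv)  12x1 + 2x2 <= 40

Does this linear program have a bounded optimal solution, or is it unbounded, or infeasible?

bounded optimum

Feasible corners and z = x1 + 10x2:
  (3, 0) → z = 3
  (241/73, 14/73) → z = 381/73
  (10/3, 0) → z = 10/3
The feasible region has finitely many vertices and no improving ray; the maximum is 381/73 at (241/73, 14/73).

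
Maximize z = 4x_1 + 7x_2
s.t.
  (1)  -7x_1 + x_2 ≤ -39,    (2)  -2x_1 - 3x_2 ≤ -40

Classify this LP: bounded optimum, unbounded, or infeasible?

From the feasible point (157/23, 202/23), moving in the direction (1, 7) keeps every constraint satisfied while z increases without bound.

unbounded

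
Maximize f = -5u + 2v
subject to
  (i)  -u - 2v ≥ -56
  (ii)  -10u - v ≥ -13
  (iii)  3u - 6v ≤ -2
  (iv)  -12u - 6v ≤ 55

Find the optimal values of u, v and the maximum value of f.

Corner points and f = -5u + 2v:
  (-30/19, 547/19) → f = 1244/19
  (-223/9, 727/18) → f = 614/3
  (76/63, 59/63) → f = -262/63
  (-19/5, -47/30) → f = 238/15

At the optimal vertex, -u - 2v = -56 and -12u - 6v = 55.
Solving simultaneously gives u = -223/9, v = 727/18.

u = -223/9, v = 727/18, maximum f = 614/3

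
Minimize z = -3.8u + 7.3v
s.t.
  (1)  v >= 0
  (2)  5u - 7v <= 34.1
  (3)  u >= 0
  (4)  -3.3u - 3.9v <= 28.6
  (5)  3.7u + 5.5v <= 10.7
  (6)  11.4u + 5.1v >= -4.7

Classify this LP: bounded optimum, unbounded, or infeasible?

Vertices and z = -3.8u + 7.3v:
  (0, 0) → z = 0
  (107/37, 0) → z = -2033/185
  (0, 107/55) → z = 7811/550
The feasible region has finitely many vertices and no improving ray; the minimum is -2033/185 at (107/37, 0).

bounded optimum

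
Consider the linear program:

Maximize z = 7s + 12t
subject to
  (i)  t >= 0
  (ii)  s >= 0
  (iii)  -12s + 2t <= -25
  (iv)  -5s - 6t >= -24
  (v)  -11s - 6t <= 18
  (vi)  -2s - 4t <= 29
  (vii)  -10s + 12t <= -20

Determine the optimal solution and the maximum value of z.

s = 17/5, t = 7/6, maximum z = 189/5

Feasible corners and z = 7s + 12t:
  (25/12, 0) → z = 175/12
  (24/5, 0) → z = 168/5
  (65/31, 5/62) → z = 485/31
  (17/5, 7/6) → z = 189/5

At the optimal vertex, -5s - 6t = -24 and -10s + 12t = -20.
Solving simultaneously gives s = 17/5, t = 7/6.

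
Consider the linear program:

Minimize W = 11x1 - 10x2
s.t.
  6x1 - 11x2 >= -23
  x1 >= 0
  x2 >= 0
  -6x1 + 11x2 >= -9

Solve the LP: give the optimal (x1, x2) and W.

Extreme points and W = 11x1 - 10x2:
  (0, 23/11) → W = -230/11
  (0, 0) → W = 0
  (3/2, 0) → W = 33/2
The feasible region is unbounded (it extends along (11, 6)), but W strictly increases along every unbounded feasible direction, so there is no improving ray and the minimum is attained at a vertex.

The optimum lies where 6x1 - 11x2 = -23 and x1 = 0.
Solving simultaneously gives x1 = 0, x2 = 23/11.

x1 = 0, x2 = 23/11, minimum W = -230/11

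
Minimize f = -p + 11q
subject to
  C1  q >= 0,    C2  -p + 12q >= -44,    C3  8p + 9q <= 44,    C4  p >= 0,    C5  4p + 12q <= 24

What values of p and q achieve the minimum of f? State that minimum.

p = 11/2, q = 0, minimum f = -11/2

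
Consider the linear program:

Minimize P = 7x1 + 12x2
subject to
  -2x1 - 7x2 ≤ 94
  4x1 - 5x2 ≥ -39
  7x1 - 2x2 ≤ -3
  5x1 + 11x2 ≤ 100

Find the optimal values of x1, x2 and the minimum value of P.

x1 = -743/38, x2 = -149/19, minimum P = -8777/38

Extreme points and P = 7x1 + 12x2:
  (-743/38, -149/19) → P = -8777/38
  (-209/53, -652/53) → P = -9287/53
  (71/69, 595/69) → P = 7637/69
  (167/87, 715/87) → P = 9749/87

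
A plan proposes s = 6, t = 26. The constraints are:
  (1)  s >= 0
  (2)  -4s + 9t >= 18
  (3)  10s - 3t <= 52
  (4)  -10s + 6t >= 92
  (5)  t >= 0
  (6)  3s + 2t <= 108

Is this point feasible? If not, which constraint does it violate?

(1): 6 ≥ 0 ✓
(2): 210 ≥ 18 ✓
(3): -18 ≤ 52 ✓
(4): 96 ≥ 92 ✓
(5): 26 ≥ 0 ✓
(6): 70 ≤ 108 ✓

feasible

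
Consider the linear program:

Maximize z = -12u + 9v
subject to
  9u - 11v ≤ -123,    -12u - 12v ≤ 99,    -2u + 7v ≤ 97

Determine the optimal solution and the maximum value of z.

u = -619/36, v = 161/18, maximum z = 1721/6

Feasible corners and z = -12u + 9v:
  (-171/16, 39/16) → z = 2403/16
  (206/41, 627/41) → z = 3171/41
  (-619/36, 161/18) → z = 1721/6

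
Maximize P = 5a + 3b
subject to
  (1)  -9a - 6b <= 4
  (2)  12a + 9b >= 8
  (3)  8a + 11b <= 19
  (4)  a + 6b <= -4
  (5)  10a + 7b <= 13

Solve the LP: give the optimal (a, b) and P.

a = 61/6, b = -38/3, maximum P = 77/6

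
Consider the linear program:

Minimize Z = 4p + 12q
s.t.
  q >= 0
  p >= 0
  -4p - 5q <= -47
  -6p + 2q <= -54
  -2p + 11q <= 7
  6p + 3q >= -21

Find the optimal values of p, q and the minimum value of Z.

p = 47/4, q = 0, minimum Z = 47

Feasible corners and Z = 4p + 12q:
  (47/4, 0) → Z = 47
  (182/19, 33/19) → Z = 1124/19
  (304/31, 75/31) → Z = 2116/31
The feasible region is unbounded (it extends along (11, 2), (1, 0)), but Z strictly increases along every unbounded feasible direction, so there is no improving ray and the minimum is attained at a vertex.

The binding constraints are q = 0 and -4p - 5q = -47.
Solving simultaneously gives p = 47/4, q = 0.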